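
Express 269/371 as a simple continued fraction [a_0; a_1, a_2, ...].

Run the Euclidean algorithm on 269 and 371; the successive quotients are the partial quotients a_0, a_1, ... (each step inverts the fractional part left over by the previous one):
  269 = 0*371 + 269, so a_0 = 0.
  371 = 1*269 + 102, so a_1 = 1.
  269 = 2*102 + 65, so a_2 = 2.
  102 = 1*65 + 37, so a_3 = 1.
  65 = 1*37 + 28, so a_4 = 1.
  37 = 1*28 + 9, so a_5 = 1.
  28 = 3*9 + 1, so a_6 = 3.
  9 = 9*1 + 0, so a_7 = 9.
The remainder reaches 0 after 8 divisions, so the expansion has 8 partial quotients, read off in order.

[0; 1, 2, 1, 1, 1, 3, 9]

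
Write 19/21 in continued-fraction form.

[0; 1, 9, 2]

Run the Euclidean algorithm on 19 and 21; the successive quotients are the partial quotients a_0, a_1, ... (each step inverts the fractional part left over by the previous one):
  19 = 0*21 + 19, so a_0 = 0.
  21 = 1*19 + 2, so a_1 = 1.
  19 = 9*2 + 1, so a_2 = 9.
  2 = 2*1 + 0, so a_3 = 2.
The remainder reaches 0 after 4 divisions, so the expansion has 4 partial quotients, read off in order.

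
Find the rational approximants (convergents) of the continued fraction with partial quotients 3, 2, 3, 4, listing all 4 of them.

3/1, 7/2, 24/7, 103/30

Using the convergent recurrence p_i = a_i*p_{i-1} + p_{i-2}, q_i = a_i*q_{i-1} + q_{i-2} with p_{-2}=0, p_{-1}=1, q_{-2}=1, q_{-1}=0:
  i=0: a_0=3, p_0 = 3*1 + 0 = 3, q_0 = 3*0 + 1 = 1.
  i=1: a_1=2, p_1 = 2*3 + 1 = 7, q_1 = 2*1 + 0 = 2.
  i=2: a_2=3, p_2 = 3*7 + 3 = 24, q_2 = 3*2 + 1 = 7.
  i=3: a_3=4, p_3 = 4*24 + 7 = 103, q_3 = 4*7 + 2 = 30.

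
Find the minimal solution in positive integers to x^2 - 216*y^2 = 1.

(x, y) = (485, 33)

First expand sqrt(216) as a continued fraction. With x_i = (sqrt(216) + m_i)/d_i and (m_0, d_0) = (0, 1): a_0 = floor(sqrt(216)) = 14, since 14^2 = 196 <= 216 < 225 = 15^2.
Iterate m_{i+1} = d_i*a_i - m_i, d_{i+1} = (216 - m_{i+1}^2)/d_i, a_{i+1} = floor((a_0 + m_{i+1})/d_{i+1}):
  m_1 = 1*14 - 0 = 14, d_1 = (216 - 14^2)/1 = 20/1 = 20, a_1 = floor((14 + 14)/20) = 1.
  m_2 = 20*1 - 14 = 6, d_2 = (216 - 6^2)/20 = 180/20 = 9, a_2 = floor((14 + 6)/9) = 2.
  m_3 = 9*2 - 6 = 12, d_3 = (216 - 12^2)/9 = 72/9 = 8, a_3 = floor((14 + 12)/8) = 3.
  m_4 = 8*3 - 12 = 12, d_4 = (216 - 12^2)/8 = 72/8 = 9, a_4 = floor((14 + 12)/9) = 2.
  m_5 = 9*2 - 12 = 6, d_5 = (216 - 6^2)/9 = 180/9 = 20, a_5 = floor((14 + 6)/20) = 1.
  m_6 = 20*1 - 6 = 14, d_6 = (216 - 14^2)/20 = 20/20 = 1, a_6 = floor((14 + 14)/1) = 28.
  m_7 = 1*28 - 14 = 14, d_7 = (216 - 14^2)/1 = 20/1 = 20: (m_7, d_7) = (m_1, d_1) = (14, 20), so from here the quotients repeat a_1, ..., a_6; the period length is 6.
So sqrt(216) = [14; (1, 2, 3, 2, 1, 28)] with period length k = 6.
k is even, so the fundamental solution of x^2 - 216y^2 = 1 is (p_{k-1}, q_{k-1}) = (p_5, q_5); compute convergents through index 5.
Convergents (p_i = a_i*p_{i-1} + p_{i-2}, q_i = a_i*q_{i-1} + q_{i-2} with p_{-2}=0, p_{-1}=1, q_{-2}=1, q_{-1}=0):
  i=0: a_0=14, p_0 = 14*1 + 0 = 14, q_0 = 14*0 + 1 = 1.
  i=1: a_1=1, p_1 = 1*14 + 1 = 15, q_1 = 1*1 + 0 = 1.
  i=2: a_2=2, p_2 = 2*15 + 14 = 44, q_2 = 2*1 + 1 = 3.
  i=3: a_3=3, p_3 = 3*44 + 15 = 147, q_3 = 3*3 + 1 = 10.
  i=4: a_4=2, p_4 = 2*147 + 44 = 338, q_4 = 2*10 + 3 = 23.
  i=5: a_5=1, p_5 = 1*338 + 147 = 485, q_5 = 1*23 + 10 = 33.
Check: 485^2 - 216*33^2 = 235225 - 235224 = 1, so (x, y) = (485, 33) solves the equation, and by the theorem it is the least positive solution.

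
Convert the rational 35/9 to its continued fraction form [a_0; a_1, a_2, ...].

Run the Euclidean algorithm on 35 and 9; the successive quotients are the partial quotients a_0, a_1, ... (each step inverts the fractional part left over by the previous one):
  35 = 3*9 + 8, so a_0 = 3.
  9 = 1*8 + 1, so a_1 = 1.
  8 = 8*1 + 0, so a_2 = 8.
The remainder reaches 0 after 3 divisions, so the expansion has 3 partial quotients, read off in order.

[3; 1, 8]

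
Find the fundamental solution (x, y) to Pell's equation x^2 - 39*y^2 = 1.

(x, y) = (25, 4)

First expand sqrt(39) as a continued fraction. With x_i = (sqrt(39) + m_i)/d_i and (m_0, d_0) = (0, 1): a_0 = floor(sqrt(39)) = 6, since 6^2 = 36 <= 39 < 49 = 7^2.
Iterate m_{i+1} = d_i*a_i - m_i, d_{i+1} = (39 - m_{i+1}^2)/d_i, a_{i+1} = floor((a_0 + m_{i+1})/d_{i+1}):
  m_1 = 1*6 - 0 = 6, d_1 = (39 - 6^2)/1 = 3/1 = 3, a_1 = floor((6 + 6)/3) = 4.
  m_2 = 3*4 - 6 = 6, d_2 = (39 - 6^2)/3 = 3/3 = 1, a_2 = floor((6 + 6)/1) = 12.
  m_3 = 1*12 - 6 = 6, d_3 = (39 - 6^2)/1 = 3/1 = 3: (m_3, d_3) = (m_1, d_1) = (6, 3), so from here the quotients repeat a_1, a_2; the period length is 2.
So sqrt(39) = [6; (4, 12)] with period length k = 2.
k is even, so the fundamental solution of x^2 - 39y^2 = 1 is (p_{k-1}, q_{k-1}) = (p_1, q_1); compute convergents through index 1.
Convergents (p_i = a_i*p_{i-1} + p_{i-2}, q_i = a_i*q_{i-1} + q_{i-2} with p_{-2}=0, p_{-1}=1, q_{-2}=1, q_{-1}=0):
  i=0: a_0=6, p_0 = 6*1 + 0 = 6, q_0 = 6*0 + 1 = 1.
  i=1: a_1=4, p_1 = 4*6 + 1 = 25, q_1 = 4*1 + 0 = 4.
Check: 25^2 - 39*4^2 = 625 - 624 = 1, so (x, y) = (25, 4) solves the equation, and by the theorem it is the least positive solution.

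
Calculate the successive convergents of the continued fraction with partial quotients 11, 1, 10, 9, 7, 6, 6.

Using the convergent recurrence p_i = a_i*p_{i-1} + p_{i-2}, q_i = a_i*q_{i-1} + q_{i-2} with p_{-2}=0, p_{-1}=1, q_{-2}=1, q_{-1}=0:
  i=0: a_0=11, p_0 = 11*1 + 0 = 11, q_0 = 11*0 + 1 = 1.
  i=1: a_1=1, p_1 = 1*11 + 1 = 12, q_1 = 1*1 + 0 = 1.
  i=2: a_2=10, p_2 = 10*12 + 11 = 131, q_2 = 10*1 + 1 = 11.
  i=3: a_3=9, p_3 = 9*131 + 12 = 1191, q_3 = 9*11 + 1 = 100.
  i=4: a_4=7, p_4 = 7*1191 + 131 = 8468, q_4 = 7*100 + 11 = 711.
  i=5: a_5=6, p_5 = 6*8468 + 1191 = 51999, q_5 = 6*711 + 100 = 4366.
  i=6: a_6=6, p_6 = 6*51999 + 8468 = 320462, q_6 = 6*4366 + 711 = 26907.

11/1, 12/1, 131/11, 1191/100, 8468/711, 51999/4366, 320462/26907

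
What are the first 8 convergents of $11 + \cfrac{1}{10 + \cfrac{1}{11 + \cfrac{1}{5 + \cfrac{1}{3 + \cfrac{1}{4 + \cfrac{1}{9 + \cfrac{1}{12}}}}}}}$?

Using the convergent recurrence p_i = a_i*p_{i-1} + p_{i-2}, q_i = a_i*q_{i-1} + q_{i-2} with p_{-2}=0, p_{-1}=1, q_{-2}=1, q_{-1}=0:
  i=0: a_0=11, p_0 = 11*1 + 0 = 11, q_0 = 11*0 + 1 = 1.
  i=1: a_1=10, p_1 = 10*11 + 1 = 111, q_1 = 10*1 + 0 = 10.
  i=2: a_2=11, p_2 = 11*111 + 11 = 1232, q_2 = 11*10 + 1 = 111.
  i=3: a_3=5, p_3 = 5*1232 + 111 = 6271, q_3 = 5*111 + 10 = 565.
  i=4: a_4=3, p_4 = 3*6271 + 1232 = 20045, q_4 = 3*565 + 111 = 1806.
  i=5: a_5=4, p_5 = 4*20045 + 6271 = 86451, q_5 = 4*1806 + 565 = 7789.
  i=6: a_6=9, p_6 = 9*86451 + 20045 = 798104, q_6 = 9*7789 + 1806 = 71907.
  i=7: a_7=12, p_7 = 12*798104 + 86451 = 9663699, q_7 = 12*71907 + 7789 = 870673.

11/1, 111/10, 1232/111, 6271/565, 20045/1806, 86451/7789, 798104/71907, 9663699/870673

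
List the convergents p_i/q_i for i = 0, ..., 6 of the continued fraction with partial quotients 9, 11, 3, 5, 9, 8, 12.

Using the convergent recurrence p_i = a_i*p_{i-1} + p_{i-2}, q_i = a_i*q_{i-1} + q_{i-2} with p_{-2}=0, p_{-1}=1, q_{-2}=1, q_{-1}=0:
  i=0: a_0=9, p_0 = 9*1 + 0 = 9, q_0 = 9*0 + 1 = 1.
  i=1: a_1=11, p_1 = 11*9 + 1 = 100, q_1 = 11*1 + 0 = 11.
  i=2: a_2=3, p_2 = 3*100 + 9 = 309, q_2 = 3*11 + 1 = 34.
  i=3: a_3=5, p_3 = 5*309 + 100 = 1645, q_3 = 5*34 + 11 = 181.
  i=4: a_4=9, p_4 = 9*1645 + 309 = 15114, q_4 = 9*181 + 34 = 1663.
  i=5: a_5=8, p_5 = 8*15114 + 1645 = 122557, q_5 = 8*1663 + 181 = 13485.
  i=6: a_6=12, p_6 = 12*122557 + 15114 = 1485798, q_6 = 12*13485 + 1663 = 163483.

9/1, 100/11, 309/34, 1645/181, 15114/1663, 122557/13485, 1485798/163483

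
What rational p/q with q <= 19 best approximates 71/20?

Expand x = 71/20 as a continued fraction with the Euclidean algorithm:
  71 = 3*20 + 11, so a_0 = 3.
  20 = 1*11 + 9, so a_1 = 1.
  11 = 1*9 + 2, so a_2 = 1.
  9 = 4*2 + 1, so a_3 = 4.
  2 = 2*1 + 0, so a_4 = 2.
so x = [3; 1, 1, 4, 2].
Convergents (p_i = a_i*p_{i-1} + p_{i-2}, q_i = a_i*q_{i-1} + q_{i-2} with p_{-2}=0, p_{-1}=1, q_{-2}=1, q_{-1}=0), until the denominator exceeds 19:
  i=0: a_0=3, p_0 = 3*1 + 0 = 3, q_0 = 3*0 + 1 = 1.
  i=1: a_1=1, p_1 = 1*3 + 1 = 4, q_1 = 1*1 + 0 = 1.
  i=2: a_2=1, p_2 = 1*4 + 3 = 7, q_2 = 1*1 + 1 = 2.
  i=3: a_3=4, p_3 = 4*7 + 4 = 32, q_3 = 4*2 + 1 = 9.
  i=4: a_4=2, p_4 = 2*32 + 7 = 71, q_4 = 2*9 + 2 = 20.
q_4 = 20 > 19, so the last convergent with denominator <= 19 is p_3/q_3 = 32/9.
The closest fraction with denominator <= 19 is either p_3/q_3 or the intermediate fraction (k*p_3 + p_2)/(k*q_3 + q_2) with the largest k >= 1 whose denominator stays <= 19; these approach x as k grows, and every other convergent or intermediate fraction in range is farther away.
Largest k: floor((19 - q_2)/q_3) = floor((19 - 2)/9) = 1.
That gives (1*32 + 7)/(1*9 + 2) = 39/11.
Compare the errors: |x - 32/9| = |71*9 - 32*20|/(20*9) = 1/180, and |x - 39/11| = |71*11 - 39*20|/(20*11) = 1/220.
Cross-multiplying, 1*180 = 180 < 220 = 1*220, so 1/220 is smaller: the intermediate fraction 39/11 is closer to x than 32/9.

39/11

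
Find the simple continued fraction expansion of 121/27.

Run the Euclidean algorithm on 121 and 27; the successive quotients are the partial quotients a_0, a_1, ... (each step inverts the fractional part left over by the previous one):
  121 = 4*27 + 13, so a_0 = 4.
  27 = 2*13 + 1, so a_1 = 2.
  13 = 13*1 + 0, so a_2 = 13.
The remainder reaches 0 after 3 divisions, so the expansion has 3 partial quotients, read off in order.

[4; 2, 13]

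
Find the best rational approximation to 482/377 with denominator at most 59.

55/43

Expand x = 482/377 as a continued fraction with the Euclidean algorithm:
  482 = 1*377 + 105, so a_0 = 1.
  377 = 3*105 + 62, so a_1 = 3.
  105 = 1*62 + 43, so a_2 = 1.
  62 = 1*43 + 19, so a_3 = 1.
  43 = 2*19 + 5, so a_4 = 2.
  19 = 3*5 + 4, so a_5 = 3.
  5 = 1*4 + 1, so a_6 = 1.
  4 = 4*1 + 0, so a_7 = 4.
so x = [1; 3, 1, 1, 2, 3, 1, 4].
Convergents (p_i = a_i*p_{i-1} + p_{i-2}, q_i = a_i*q_{i-1} + q_{i-2} with p_{-2}=0, p_{-1}=1, q_{-2}=1, q_{-1}=0), until the denominator exceeds 59:
  i=0: a_0=1, p_0 = 1*1 + 0 = 1, q_0 = 1*0 + 1 = 1.
  i=1: a_1=3, p_1 = 3*1 + 1 = 4, q_1 = 3*1 + 0 = 3.
  i=2: a_2=1, p_2 = 1*4 + 1 = 5, q_2 = 1*3 + 1 = 4.
  i=3: a_3=1, p_3 = 1*5 + 4 = 9, q_3 = 1*4 + 3 = 7.
  i=4: a_4=2, p_4 = 2*9 + 5 = 23, q_4 = 2*7 + 4 = 18.
  i=5: a_5=3, p_5 = 3*23 + 9 = 78, q_5 = 3*18 + 7 = 61.
q_5 = 61 > 59, so the last convergent with denominator <= 59 is p_4/q_4 = 23/18.
The closest fraction with denominator <= 59 is either p_4/q_4 or the intermediate fraction (k*p_4 + p_3)/(k*q_4 + q_3) with the largest k >= 1 whose denominator stays <= 59; these approach x as k grows, and every other convergent or intermediate fraction in range is farther away.
Largest k: floor((59 - q_3)/q_4) = floor((59 - 7)/18) = 2.
That gives (2*23 + 9)/(2*18 + 7) = 55/43.
Compare the errors: |x - 23/18| = |482*18 - 23*377|/(377*18) = 5/6786, and |x - 55/43| = |482*43 - 55*377|/(377*43) = 9/16211.
Cross-multiplying, 9*6786 = 61074 < 81055 = 5*16211, so 9/16211 is smaller: the intermediate fraction 55/43 is closer to x than 23/18.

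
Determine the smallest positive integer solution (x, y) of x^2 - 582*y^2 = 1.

(x, y) = (193, 8)

First expand sqrt(582) as a continued fraction. With x_i = (sqrt(582) + m_i)/d_i and (m_0, d_0) = (0, 1): a_0 = floor(sqrt(582)) = 24, since 24^2 = 576 <= 582 < 625 = 25^2.
Iterate m_{i+1} = d_i*a_i - m_i, d_{i+1} = (582 - m_{i+1}^2)/d_i, a_{i+1} = floor((a_0 + m_{i+1})/d_{i+1}):
  m_1 = 1*24 - 0 = 24, d_1 = (582 - 24^2)/1 = 6/1 = 6, a_1 = floor((24 + 24)/6) = 8.
  m_2 = 6*8 - 24 = 24, d_2 = (582 - 24^2)/6 = 6/6 = 1, a_2 = floor((24 + 24)/1) = 48.
  m_3 = 1*48 - 24 = 24, d_3 = (582 - 24^2)/1 = 6/1 = 6: (m_3, d_3) = (m_1, d_1) = (24, 6), so from here the quotients repeat a_1, a_2; the period length is 2.
So sqrt(582) = [24; (8, 48)] with period length k = 2.
k is even, so the fundamental solution of x^2 - 582y^2 = 1 is (p_{k-1}, q_{k-1}) = (p_1, q_1); compute convergents through index 1.
Convergents (p_i = a_i*p_{i-1} + p_{i-2}, q_i = a_i*q_{i-1} + q_{i-2} with p_{-2}=0, p_{-1}=1, q_{-2}=1, q_{-1}=0):
  i=0: a_0=24, p_0 = 24*1 + 0 = 24, q_0 = 24*0 + 1 = 1.
  i=1: a_1=8, p_1 = 8*24 + 1 = 193, q_1 = 8*1 + 0 = 8.
Check: 193^2 - 582*8^2 = 37249 - 37248 = 1, so (x, y) = (193, 8) solves the equation, and by the theorem it is the least positive solution.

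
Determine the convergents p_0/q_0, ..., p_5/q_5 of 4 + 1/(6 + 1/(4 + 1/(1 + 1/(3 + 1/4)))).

Using the convergent recurrence p_i = a_i*p_{i-1} + p_{i-2}, q_i = a_i*q_{i-1} + q_{i-2} with p_{-2}=0, p_{-1}=1, q_{-2}=1, q_{-1}=0:
  i=0: a_0=4, p_0 = 4*1 + 0 = 4, q_0 = 4*0 + 1 = 1.
  i=1: a_1=6, p_1 = 6*4 + 1 = 25, q_1 = 6*1 + 0 = 6.
  i=2: a_2=4, p_2 = 4*25 + 4 = 104, q_2 = 4*6 + 1 = 25.
  i=3: a_3=1, p_3 = 1*104 + 25 = 129, q_3 = 1*25 + 6 = 31.
  i=4: a_4=3, p_4 = 3*129 + 104 = 491, q_4 = 3*31 + 25 = 118.
  i=5: a_5=4, p_5 = 4*491 + 129 = 2093, q_5 = 4*118 + 31 = 503.

4/1, 25/6, 104/25, 129/31, 491/118, 2093/503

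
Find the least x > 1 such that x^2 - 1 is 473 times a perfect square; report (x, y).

First expand sqrt(473) as a continued fraction. With x_i = (sqrt(473) + m_i)/d_i and (m_0, d_0) = (0, 1): a_0 = floor(sqrt(473)) = 21, since 21^2 = 441 <= 473 < 484 = 22^2.
Iterate m_{i+1} = d_i*a_i - m_i, d_{i+1} = (473 - m_{i+1}^2)/d_i, a_{i+1} = floor((a_0 + m_{i+1})/d_{i+1}):
  m_1 = 1*21 - 0 = 21, d_1 = (473 - 21^2)/1 = 32/1 = 32, a_1 = floor((21 + 21)/32) = 1.
  m_2 = 32*1 - 21 = 11, d_2 = (473 - 11^2)/32 = 352/32 = 11, a_2 = floor((21 + 11)/11) = 2.
  m_3 = 11*2 - 11 = 11, d_3 = (473 - 11^2)/11 = 352/11 = 32, a_3 = floor((21 + 11)/32) = 1.
  m_4 = 32*1 - 11 = 21, d_4 = (473 - 21^2)/32 = 32/32 = 1, a_4 = floor((21 + 21)/1) = 42.
  m_5 = 1*42 - 21 = 21, d_5 = (473 - 21^2)/1 = 32/1 = 32: (m_5, d_5) = (m_1, d_1) = (21, 32), so from here the quotients repeat a_1, ..., a_4; the period length is 4.
So sqrt(473) = [21; (1, 2, 1, 42)] with period length k = 4.
k is even, so the fundamental solution of x^2 - 473y^2 = 1 is (p_{k-1}, q_{k-1}) = (p_3, q_3); compute convergents through index 3.
Convergents (p_i = a_i*p_{i-1} + p_{i-2}, q_i = a_i*q_{i-1} + q_{i-2} with p_{-2}=0, p_{-1}=1, q_{-2}=1, q_{-1}=0):
  i=0: a_0=21, p_0 = 21*1 + 0 = 21, q_0 = 21*0 + 1 = 1.
  i=1: a_1=1, p_1 = 1*21 + 1 = 22, q_1 = 1*1 + 0 = 1.
  i=2: a_2=2, p_2 = 2*22 + 21 = 65, q_2 = 2*1 + 1 = 3.
  i=3: a_3=1, p_3 = 1*65 + 22 = 87, q_3 = 1*3 + 1 = 4.
Check: 87^2 - 473*4^2 = 7569 - 7568 = 1, so (x, y) = (87, 4) solves the equation, and by the theorem it is the least positive solution.

(x, y) = (87, 4)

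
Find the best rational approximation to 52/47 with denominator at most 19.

Expand x = 52/47 as a continued fraction with the Euclidean algorithm:
  52 = 1*47 + 5, so a_0 = 1.
  47 = 9*5 + 2, so a_1 = 9.
  5 = 2*2 + 1, so a_2 = 2.
  2 = 2*1 + 0, so a_3 = 2.
so x = [1; 9, 2, 2].
Convergents (p_i = a_i*p_{i-1} + p_{i-2}, q_i = a_i*q_{i-1} + q_{i-2} with p_{-2}=0, p_{-1}=1, q_{-2}=1, q_{-1}=0), until the denominator exceeds 19:
  i=0: a_0=1, p_0 = 1*1 + 0 = 1, q_0 = 1*0 + 1 = 1.
  i=1: a_1=9, p_1 = 9*1 + 1 = 10, q_1 = 9*1 + 0 = 9.
  i=2: a_2=2, p_2 = 2*10 + 1 = 21, q_2 = 2*9 + 1 = 19.
  i=3: a_3=2, p_3 = 2*21 + 10 = 52, q_3 = 2*19 + 9 = 47.
q_3 = 47 > 19, so the last convergent with denominator <= 19 is p_2/q_2 = 21/19.
The closest fraction with denominator <= 19 is either p_2/q_2 or the intermediate fraction (k*p_2 + p_1)/(k*q_2 + q_1) with the largest k >= 1 whose denominator stays <= 19; these approach x as k grows, and every other convergent or intermediate fraction in range is farther away.
Largest k: floor((19 - q_1)/q_2) = floor((19 - 9)/19) = 0.
Since k = 0, no intermediate fraction beyond p_2/q_2 has denominator <= 19, so the convergent 21/19 is the closest (its error is |52*19 - 21*47|/(47*19) = 1/893).

21/19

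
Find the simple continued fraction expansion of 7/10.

Run the Euclidean algorithm on 7 and 10; the successive quotients are the partial quotients a_0, a_1, ... (each step inverts the fractional part left over by the previous one):
  7 = 0*10 + 7, so a_0 = 0.
  10 = 1*7 + 3, so a_1 = 1.
  7 = 2*3 + 1, so a_2 = 2.
  3 = 3*1 + 0, so a_3 = 3.
The remainder reaches 0 after 4 divisions, so the expansion has 4 partial quotients, read off in order.

[0; 1, 2, 3]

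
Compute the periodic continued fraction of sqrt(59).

Write x_i = (sqrt(59) + m_i)/d_i with (m_0, d_0) = (0, 1). a_0 = floor(sqrt(59)) = 7, since 7^2 = 49 <= 59 < 64 = 8^2.
Iterate m_{i+1} = d_i*a_i - m_i, d_{i+1} = (59 - m_{i+1}^2)/d_i, a_{i+1} = floor((a_0 + m_{i+1})/d_{i+1}):
  m_1 = 1*7 - 0 = 7, d_1 = (59 - 7^2)/1 = 10/1 = 10, a_1 = floor((7 + 7)/10) = 1.
  m_2 = 10*1 - 7 = 3, d_2 = (59 - 3^2)/10 = 50/10 = 5, a_2 = floor((7 + 3)/5) = 2.
  m_3 = 5*2 - 3 = 7, d_3 = (59 - 7^2)/5 = 10/5 = 2, a_3 = floor((7 + 7)/2) = 7.
  m_4 = 2*7 - 7 = 7, d_4 = (59 - 7^2)/2 = 10/2 = 5, a_4 = floor((7 + 7)/5) = 2.
  m_5 = 5*2 - 7 = 3, d_5 = (59 - 3^2)/5 = 50/5 = 10, a_5 = floor((7 + 3)/10) = 1.
  m_6 = 10*1 - 3 = 7, d_6 = (59 - 7^2)/10 = 10/10 = 1, a_6 = floor((7 + 7)/1) = 14.
  m_7 = 1*14 - 7 = 7, d_7 = (59 - 7^2)/1 = 10/1 = 10: (m_7, d_7) = (m_1, d_1) = (7, 10), so from here the quotients repeat a_1, ..., a_6; the period length is 6.
Hence the expansion of sqrt(59) is a_0 = 7 followed by the repeating block 1, 2, 7, 2, 1, 14 (period 6).

[7; (1, 2, 7, 2, 1, 14)]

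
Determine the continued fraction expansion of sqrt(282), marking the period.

[16; (1, 3, 1, 4, 1, 3, 1, 32)]

Write x_i = (sqrt(282) + m_i)/d_i with (m_0, d_0) = (0, 1). a_0 = floor(sqrt(282)) = 16, since 16^2 = 256 <= 282 < 289 = 17^2.
Iterate m_{i+1} = d_i*a_i - m_i, d_{i+1} = (282 - m_{i+1}^2)/d_i, a_{i+1} = floor((a_0 + m_{i+1})/d_{i+1}):
  m_1 = 1*16 - 0 = 16, d_1 = (282 - 16^2)/1 = 26/1 = 26, a_1 = floor((16 + 16)/26) = 1.
  m_2 = 26*1 - 16 = 10, d_2 = (282 - 10^2)/26 = 182/26 = 7, a_2 = floor((16 + 10)/7) = 3.
  m_3 = 7*3 - 10 = 11, d_3 = (282 - 11^2)/7 = 161/7 = 23, a_3 = floor((16 + 11)/23) = 1.
  m_4 = 23*1 - 11 = 12, d_4 = (282 - 12^2)/23 = 138/23 = 6, a_4 = floor((16 + 12)/6) = 4.
  m_5 = 6*4 - 12 = 12, d_5 = (282 - 12^2)/6 = 138/6 = 23, a_5 = floor((16 + 12)/23) = 1.
  m_6 = 23*1 - 12 = 11, d_6 = (282 - 11^2)/23 = 161/23 = 7, a_6 = floor((16 + 11)/7) = 3.
  m_7 = 7*3 - 11 = 10, d_7 = (282 - 10^2)/7 = 182/7 = 26, a_7 = floor((16 + 10)/26) = 1.
  m_8 = 26*1 - 10 = 16, d_8 = (282 - 16^2)/26 = 26/26 = 1, a_8 = floor((16 + 16)/1) = 32.
  m_9 = 1*32 - 16 = 16, d_9 = (282 - 16^2)/1 = 26/1 = 26: (m_9, d_9) = (m_1, d_1) = (16, 26), so from here the quotients repeat a_1, ..., a_8; the period length is 8.
Hence the expansion of sqrt(282) is a_0 = 16 followed by the repeating block 1, 3, 1, 4, 1, 3, 1, 32 (period 8).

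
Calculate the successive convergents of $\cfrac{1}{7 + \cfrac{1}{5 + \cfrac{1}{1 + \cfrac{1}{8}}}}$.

0/1, 1/7, 5/36, 6/43, 53/380

Using the convergent recurrence p_i = a_i*p_{i-1} + p_{i-2}, q_i = a_i*q_{i-1} + q_{i-2} with p_{-2}=0, p_{-1}=1, q_{-2}=1, q_{-1}=0:
  i=0: a_0=0, p_0 = 0*1 + 0 = 0, q_0 = 0*0 + 1 = 1.
  i=1: a_1=7, p_1 = 7*0 + 1 = 1, q_1 = 7*1 + 0 = 7.
  i=2: a_2=5, p_2 = 5*1 + 0 = 5, q_2 = 5*7 + 1 = 36.
  i=3: a_3=1, p_3 = 1*5 + 1 = 6, q_3 = 1*36 + 7 = 43.
  i=4: a_4=8, p_4 = 8*6 + 5 = 53, q_4 = 8*43 + 36 = 380.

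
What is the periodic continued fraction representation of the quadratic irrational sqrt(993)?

[31; (1, 1, 20, 1, 1, 62)]

Write x_i = (sqrt(993) + m_i)/d_i with (m_0, d_0) = (0, 1). a_0 = floor(sqrt(993)) = 31, since 31^2 = 961 <= 993 < 1024 = 32^2.
Iterate m_{i+1} = d_i*a_i - m_i, d_{i+1} = (993 - m_{i+1}^2)/d_i, a_{i+1} = floor((a_0 + m_{i+1})/d_{i+1}):
  m_1 = 1*31 - 0 = 31, d_1 = (993 - 31^2)/1 = 32/1 = 32, a_1 = floor((31 + 31)/32) = 1.
  m_2 = 32*1 - 31 = 1, d_2 = (993 - 1^2)/32 = 992/32 = 31, a_2 = floor((31 + 1)/31) = 1.
  m_3 = 31*1 - 1 = 30, d_3 = (993 - 30^2)/31 = 93/31 = 3, a_3 = floor((31 + 30)/3) = 20.
  m_4 = 3*20 - 30 = 30, d_4 = (993 - 30^2)/3 = 93/3 = 31, a_4 = floor((31 + 30)/31) = 1.
  m_5 = 31*1 - 30 = 1, d_5 = (993 - 1^2)/31 = 992/31 = 32, a_5 = floor((31 + 1)/32) = 1.
  m_6 = 32*1 - 1 = 31, d_6 = (993 - 31^2)/32 = 32/32 = 1, a_6 = floor((31 + 31)/1) = 62.
  m_7 = 1*62 - 31 = 31, d_7 = (993 - 31^2)/1 = 32/1 = 32: (m_7, d_7) = (m_1, d_1) = (31, 32), so from here the quotients repeat a_1, ..., a_6; the period length is 6.
Hence the expansion of sqrt(993) is a_0 = 31 followed by the repeating block 1, 1, 20, 1, 1, 62 (period 6).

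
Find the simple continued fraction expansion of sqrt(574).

[23; (1, 22, 1, 46)]

Write x_i = (sqrt(574) + m_i)/d_i with (m_0, d_0) = (0, 1). a_0 = floor(sqrt(574)) = 23, since 23^2 = 529 <= 574 < 576 = 24^2.
Iterate m_{i+1} = d_i*a_i - m_i, d_{i+1} = (574 - m_{i+1}^2)/d_i, a_{i+1} = floor((a_0 + m_{i+1})/d_{i+1}):
  m_1 = 1*23 - 0 = 23, d_1 = (574 - 23^2)/1 = 45/1 = 45, a_1 = floor((23 + 23)/45) = 1.
  m_2 = 45*1 - 23 = 22, d_2 = (574 - 22^2)/45 = 90/45 = 2, a_2 = floor((23 + 22)/2) = 22.
  m_3 = 2*22 - 22 = 22, d_3 = (574 - 22^2)/2 = 90/2 = 45, a_3 = floor((23 + 22)/45) = 1.
  m_4 = 45*1 - 22 = 23, d_4 = (574 - 23^2)/45 = 45/45 = 1, a_4 = floor((23 + 23)/1) = 46.
  m_5 = 1*46 - 23 = 23, d_5 = (574 - 23^2)/1 = 45/1 = 45: (m_5, d_5) = (m_1, d_1) = (23, 45), so from here the quotients repeat a_1, ..., a_4; the period length is 4.
Hence the expansion of sqrt(574) is a_0 = 23 followed by the repeating block 1, 22, 1, 46 (period 4).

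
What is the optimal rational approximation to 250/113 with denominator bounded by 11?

20/9

Expand x = 250/113 as a continued fraction with the Euclidean algorithm:
  250 = 2*113 + 24, so a_0 = 2.
  113 = 4*24 + 17, so a_1 = 4.
  24 = 1*17 + 7, so a_2 = 1.
  17 = 2*7 + 3, so a_3 = 2.
  7 = 2*3 + 1, so a_4 = 2.
  3 = 3*1 + 0, so a_5 = 3.
so x = [2; 4, 1, 2, 2, 3].
Convergents (p_i = a_i*p_{i-1} + p_{i-2}, q_i = a_i*q_{i-1} + q_{i-2} with p_{-2}=0, p_{-1}=1, q_{-2}=1, q_{-1}=0), until the denominator exceeds 11:
  i=0: a_0=2, p_0 = 2*1 + 0 = 2, q_0 = 2*0 + 1 = 1.
  i=1: a_1=4, p_1 = 4*2 + 1 = 9, q_1 = 4*1 + 0 = 4.
  i=2: a_2=1, p_2 = 1*9 + 2 = 11, q_2 = 1*4 + 1 = 5.
  i=3: a_3=2, p_3 = 2*11 + 9 = 31, q_3 = 2*5 + 4 = 14.
q_3 = 14 > 11, so the last convergent with denominator <= 11 is p_2/q_2 = 11/5.
The closest fraction with denominator <= 11 is either p_2/q_2 or the intermediate fraction (k*p_2 + p_1)/(k*q_2 + q_1) with the largest k >= 1 whose denominator stays <= 11; these approach x as k grows, and every other convergent or intermediate fraction in range is farther away.
Largest k: floor((11 - q_1)/q_2) = floor((11 - 4)/5) = 1.
That gives (1*11 + 9)/(1*5 + 4) = 20/9.
Compare the errors: |x - 11/5| = |250*5 - 11*113|/(113*5) = 7/565, and |x - 20/9| = |250*9 - 20*113|/(113*9) = 10/1017.
Cross-multiplying, 10*565 = 5650 < 7119 = 7*1017, so 10/1017 is smaller: the intermediate fraction 20/9 is closer to x than 11/5.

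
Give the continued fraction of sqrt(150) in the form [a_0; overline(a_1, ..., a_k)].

[12; overline(4, 24)]

Write x_i = (sqrt(150) + m_i)/d_i with (m_0, d_0) = (0, 1). a_0 = floor(sqrt(150)) = 12, since 12^2 = 144 <= 150 < 169 = 13^2.
Iterate m_{i+1} = d_i*a_i - m_i, d_{i+1} = (150 - m_{i+1}^2)/d_i, a_{i+1} = floor((a_0 + m_{i+1})/d_{i+1}):
  m_1 = 1*12 - 0 = 12, d_1 = (150 - 12^2)/1 = 6/1 = 6, a_1 = floor((12 + 12)/6) = 4.
  m_2 = 6*4 - 12 = 12, d_2 = (150 - 12^2)/6 = 6/6 = 1, a_2 = floor((12 + 12)/1) = 24.
  m_3 = 1*24 - 12 = 12, d_3 = (150 - 12^2)/1 = 6/1 = 6: (m_3, d_3) = (m_1, d_1) = (12, 6), so from here the quotients repeat a_1, a_2; the period length is 2.
Hence the expansion of sqrt(150) is a_0 = 12 followed by the repeating block 4, 24 (period 2).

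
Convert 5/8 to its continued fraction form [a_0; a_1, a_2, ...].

Run the Euclidean algorithm on 5 and 8; the successive quotients are the partial quotients a_0, a_1, ... (each step inverts the fractional part left over by the previous one):
  5 = 0*8 + 5, so a_0 = 0.
  8 = 1*5 + 3, so a_1 = 1.
  5 = 1*3 + 2, so a_2 = 1.
  3 = 1*2 + 1, so a_3 = 1.
  2 = 2*1 + 0, so a_4 = 2.
The remainder reaches 0 after 5 divisions, so the expansion has 5 partial quotients, read off in order.

[0; 1, 1, 1, 2]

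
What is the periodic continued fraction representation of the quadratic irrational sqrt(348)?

[18; (1, 1, 1, 8, 1, 1, 1, 36)]

Write x_i = (sqrt(348) + m_i)/d_i with (m_0, d_0) = (0, 1). a_0 = floor(sqrt(348)) = 18, since 18^2 = 324 <= 348 < 361 = 19^2.
Iterate m_{i+1} = d_i*a_i - m_i, d_{i+1} = (348 - m_{i+1}^2)/d_i, a_{i+1} = floor((a_0 + m_{i+1})/d_{i+1}):
  m_1 = 1*18 - 0 = 18, d_1 = (348 - 18^2)/1 = 24/1 = 24, a_1 = floor((18 + 18)/24) = 1.
  m_2 = 24*1 - 18 = 6, d_2 = (348 - 6^2)/24 = 312/24 = 13, a_2 = floor((18 + 6)/13) = 1.
  m_3 = 13*1 - 6 = 7, d_3 = (348 - 7^2)/13 = 299/13 = 23, a_3 = floor((18 + 7)/23) = 1.
  m_4 = 23*1 - 7 = 16, d_4 = (348 - 16^2)/23 = 92/23 = 4, a_4 = floor((18 + 16)/4) = 8.
  m_5 = 4*8 - 16 = 16, d_5 = (348 - 16^2)/4 = 92/4 = 23, a_5 = floor((18 + 16)/23) = 1.
  m_6 = 23*1 - 16 = 7, d_6 = (348 - 7^2)/23 = 299/23 = 13, a_6 = floor((18 + 7)/13) = 1.
  m_7 = 13*1 - 7 = 6, d_7 = (348 - 6^2)/13 = 312/13 = 24, a_7 = floor((18 + 6)/24) = 1.
  m_8 = 24*1 - 6 = 18, d_8 = (348 - 18^2)/24 = 24/24 = 1, a_8 = floor((18 + 18)/1) = 36.
  m_9 = 1*36 - 18 = 18, d_9 = (348 - 18^2)/1 = 24/1 = 24: (m_9, d_9) = (m_1, d_1) = (18, 24), so from here the quotients repeat a_1, ..., a_8; the period length is 8.
Hence the expansion of sqrt(348) is a_0 = 18 followed by the repeating block 1, 1, 1, 8, 1, 1, 1, 36 (period 8).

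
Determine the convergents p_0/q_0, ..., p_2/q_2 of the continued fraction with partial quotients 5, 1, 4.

Using the convergent recurrence p_i = a_i*p_{i-1} + p_{i-2}, q_i = a_i*q_{i-1} + q_{i-2} with p_{-2}=0, p_{-1}=1, q_{-2}=1, q_{-1}=0:
  i=0: a_0=5, p_0 = 5*1 + 0 = 5, q_0 = 5*0 + 1 = 1.
  i=1: a_1=1, p_1 = 1*5 + 1 = 6, q_1 = 1*1 + 0 = 1.
  i=2: a_2=4, p_2 = 4*6 + 5 = 29, q_2 = 4*1 + 1 = 5.

5/1, 6/1, 29/5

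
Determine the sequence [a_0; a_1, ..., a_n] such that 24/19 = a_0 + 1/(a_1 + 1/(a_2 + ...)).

Run the Euclidean algorithm on 24 and 19; the successive quotients are the partial quotients a_0, a_1, ... (each step inverts the fractional part left over by the previous one):
  24 = 1*19 + 5, so a_0 = 1.
  19 = 3*5 + 4, so a_1 = 3.
  5 = 1*4 + 1, so a_2 = 1.
  4 = 4*1 + 0, so a_3 = 4.
The remainder reaches 0 after 4 divisions, so the expansion has 4 partial quotients, read off in order.

[1; 3, 1, 4]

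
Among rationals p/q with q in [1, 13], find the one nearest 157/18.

96/11

Expand x = 157/18 as a continued fraction with the Euclidean algorithm:
  157 = 8*18 + 13, so a_0 = 8.
  18 = 1*13 + 5, so a_1 = 1.
  13 = 2*5 + 3, so a_2 = 2.
  5 = 1*3 + 2, so a_3 = 1.
  3 = 1*2 + 1, so a_4 = 1.
  2 = 2*1 + 0, so a_5 = 2.
so x = [8; 1, 2, 1, 1, 2].
Convergents (p_i = a_i*p_{i-1} + p_{i-2}, q_i = a_i*q_{i-1} + q_{i-2} with p_{-2}=0, p_{-1}=1, q_{-2}=1, q_{-1}=0), until the denominator exceeds 13:
  i=0: a_0=8, p_0 = 8*1 + 0 = 8, q_0 = 8*0 + 1 = 1.
  i=1: a_1=1, p_1 = 1*8 + 1 = 9, q_1 = 1*1 + 0 = 1.
  i=2: a_2=2, p_2 = 2*9 + 8 = 26, q_2 = 2*1 + 1 = 3.
  i=3: a_3=1, p_3 = 1*26 + 9 = 35, q_3 = 1*3 + 1 = 4.
  i=4: a_4=1, p_4 = 1*35 + 26 = 61, q_4 = 1*4 + 3 = 7.
  i=5: a_5=2, p_5 = 2*61 + 35 = 157, q_5 = 2*7 + 4 = 18.
q_5 = 18 > 13, so the last convergent with denominator <= 13 is p_4/q_4 = 61/7.
The closest fraction with denominator <= 13 is either p_4/q_4 or the intermediate fraction (k*p_4 + p_3)/(k*q_4 + q_3) with the largest k >= 1 whose denominator stays <= 13; these approach x as k grows, and every other convergent or intermediate fraction in range is farther away.
Largest k: floor((13 - q_3)/q_4) = floor((13 - 4)/7) = 1.
That gives (1*61 + 35)/(1*7 + 4) = 96/11.
Compare the errors: |x - 61/7| = |157*7 - 61*18|/(18*7) = 1/126, and |x - 96/11| = |157*11 - 96*18|/(18*11) = 1/198.
Cross-multiplying, 1*126 = 126 < 198 = 1*198, so 1/198 is smaller: the intermediate fraction 96/11 is closer to x than 61/7.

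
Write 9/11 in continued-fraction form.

Run the Euclidean algorithm on 9 and 11; the successive quotients are the partial quotients a_0, a_1, ... (each step inverts the fractional part left over by the previous one):
  9 = 0*11 + 9, so a_0 = 0.
  11 = 1*9 + 2, so a_1 = 1.
  9 = 4*2 + 1, so a_2 = 4.
  2 = 2*1 + 0, so a_3 = 2.
The remainder reaches 0 after 4 divisions, so the expansion has 4 partial quotients, read off in order.

[0; 1, 4, 2]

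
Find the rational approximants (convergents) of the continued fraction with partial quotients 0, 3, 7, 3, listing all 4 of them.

Using the convergent recurrence p_i = a_i*p_{i-1} + p_{i-2}, q_i = a_i*q_{i-1} + q_{i-2} with p_{-2}=0, p_{-1}=1, q_{-2}=1, q_{-1}=0:
  i=0: a_0=0, p_0 = 0*1 + 0 = 0, q_0 = 0*0 + 1 = 1.
  i=1: a_1=3, p_1 = 3*0 + 1 = 1, q_1 = 3*1 + 0 = 3.
  i=2: a_2=7, p_2 = 7*1 + 0 = 7, q_2 = 7*3 + 1 = 22.
  i=3: a_3=3, p_3 = 3*7 + 1 = 22, q_3 = 3*22 + 3 = 69.

0/1, 1/3, 7/22, 22/69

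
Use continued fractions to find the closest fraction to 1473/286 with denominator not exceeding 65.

Expand x = 1473/286 as a continued fraction with the Euclidean algorithm:
  1473 = 5*286 + 43, so a_0 = 5.
  286 = 6*43 + 28, so a_1 = 6.
  43 = 1*28 + 15, so a_2 = 1.
  28 = 1*15 + 13, so a_3 = 1.
  15 = 1*13 + 2, so a_4 = 1.
  13 = 6*2 + 1, so a_5 = 6.
  2 = 2*1 + 0, so a_6 = 2.
so x = [5; 6, 1, 1, 1, 6, 2].
Convergents (p_i = a_i*p_{i-1} + p_{i-2}, q_i = a_i*q_{i-1} + q_{i-2} with p_{-2}=0, p_{-1}=1, q_{-2}=1, q_{-1}=0), until the denominator exceeds 65:
  i=0: a_0=5, p_0 = 5*1 + 0 = 5, q_0 = 5*0 + 1 = 1.
  i=1: a_1=6, p_1 = 6*5 + 1 = 31, q_1 = 6*1 + 0 = 6.
  i=2: a_2=1, p_2 = 1*31 + 5 = 36, q_2 = 1*6 + 1 = 7.
  i=3: a_3=1, p_3 = 1*36 + 31 = 67, q_3 = 1*7 + 6 = 13.
  i=4: a_4=1, p_4 = 1*67 + 36 = 103, q_4 = 1*13 + 7 = 20.
  i=5: a_5=6, p_5 = 6*103 + 67 = 685, q_5 = 6*20 + 13 = 133.
q_5 = 133 > 65, so the last convergent with denominator <= 65 is p_4/q_4 = 103/20.
The closest fraction with denominator <= 65 is either p_4/q_4 or the intermediate fraction (k*p_4 + p_3)/(k*q_4 + q_3) with the largest k >= 1 whose denominator stays <= 65; these approach x as k grows, and every other convergent or intermediate fraction in range is farther away.
Largest k: floor((65 - q_3)/q_4) = floor((65 - 13)/20) = 2.
That gives (2*103 + 67)/(2*20 + 13) = 273/53.
Compare the errors: |x - 103/20| = |1473*20 - 103*286|/(286*20) = 2/5720, and |x - 273/53| = |1473*53 - 273*286|/(286*53) = 9/15158.
Cross-multiplying, 2*15158 = 30316 < 51480 = 9*5720, so 2/5720 is smaller: the convergent 103/20 is closer to x than 273/53.

103/20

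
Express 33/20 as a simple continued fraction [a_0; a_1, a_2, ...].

[1; 1, 1, 1, 6]

Run the Euclidean algorithm on 33 and 20; the successive quotients are the partial quotients a_0, a_1, ... (each step inverts the fractional part left over by the previous one):
  33 = 1*20 + 13, so a_0 = 1.
  20 = 1*13 + 7, so a_1 = 1.
  13 = 1*7 + 6, so a_2 = 1.
  7 = 1*6 + 1, so a_3 = 1.
  6 = 6*1 + 0, so a_4 = 6.
The remainder reaches 0 after 5 divisions, so the expansion has 5 partial quotients, read off in order.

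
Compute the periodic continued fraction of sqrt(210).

[14; (2, 28)]

Write x_i = (sqrt(210) + m_i)/d_i with (m_0, d_0) = (0, 1). a_0 = floor(sqrt(210)) = 14, since 14^2 = 196 <= 210 < 225 = 15^2.
Iterate m_{i+1} = d_i*a_i - m_i, d_{i+1} = (210 - m_{i+1}^2)/d_i, a_{i+1} = floor((a_0 + m_{i+1})/d_{i+1}):
  m_1 = 1*14 - 0 = 14, d_1 = (210 - 14^2)/1 = 14/1 = 14, a_1 = floor((14 + 14)/14) = 2.
  m_2 = 14*2 - 14 = 14, d_2 = (210 - 14^2)/14 = 14/14 = 1, a_2 = floor((14 + 14)/1) = 28.
  m_3 = 1*28 - 14 = 14, d_3 = (210 - 14^2)/1 = 14/1 = 14: (m_3, d_3) = (m_1, d_1) = (14, 14), so from here the quotients repeat a_1, a_2; the period length is 2.
Hence the expansion of sqrt(210) is a_0 = 14 followed by the repeating block 2, 28 (period 2).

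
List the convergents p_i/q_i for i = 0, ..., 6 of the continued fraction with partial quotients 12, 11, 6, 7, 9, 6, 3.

Using the convergent recurrence p_i = a_i*p_{i-1} + p_{i-2}, q_i = a_i*q_{i-1} + q_{i-2} with p_{-2}=0, p_{-1}=1, q_{-2}=1, q_{-1}=0:
  i=0: a_0=12, p_0 = 12*1 + 0 = 12, q_0 = 12*0 + 1 = 1.
  i=1: a_1=11, p_1 = 11*12 + 1 = 133, q_1 = 11*1 + 0 = 11.
  i=2: a_2=6, p_2 = 6*133 + 12 = 810, q_2 = 6*11 + 1 = 67.
  i=3: a_3=7, p_3 = 7*810 + 133 = 5803, q_3 = 7*67 + 11 = 480.
  i=4: a_4=9, p_4 = 9*5803 + 810 = 53037, q_4 = 9*480 + 67 = 4387.
  i=5: a_5=6, p_5 = 6*53037 + 5803 = 324025, q_5 = 6*4387 + 480 = 26802.
  i=6: a_6=3, p_6 = 3*324025 + 53037 = 1025112, q_6 = 3*26802 + 4387 = 84793.

12/1, 133/11, 810/67, 5803/480, 53037/4387, 324025/26802, 1025112/84793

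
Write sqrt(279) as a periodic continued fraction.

[16; (1, 2, 2, 1, 2, 2, 1, 32)]

Write x_i = (sqrt(279) + m_i)/d_i with (m_0, d_0) = (0, 1). a_0 = floor(sqrt(279)) = 16, since 16^2 = 256 <= 279 < 289 = 17^2.
Iterate m_{i+1} = d_i*a_i - m_i, d_{i+1} = (279 - m_{i+1}^2)/d_i, a_{i+1} = floor((a_0 + m_{i+1})/d_{i+1}):
  m_1 = 1*16 - 0 = 16, d_1 = (279 - 16^2)/1 = 23/1 = 23, a_1 = floor((16 + 16)/23) = 1.
  m_2 = 23*1 - 16 = 7, d_2 = (279 - 7^2)/23 = 230/23 = 10, a_2 = floor((16 + 7)/10) = 2.
  m_3 = 10*2 - 7 = 13, d_3 = (279 - 13^2)/10 = 110/10 = 11, a_3 = floor((16 + 13)/11) = 2.
  m_4 = 11*2 - 13 = 9, d_4 = (279 - 9^2)/11 = 198/11 = 18, a_4 = floor((16 + 9)/18) = 1.
  m_5 = 18*1 - 9 = 9, d_5 = (279 - 9^2)/18 = 198/18 = 11, a_5 = floor((16 + 9)/11) = 2.
  m_6 = 11*2 - 9 = 13, d_6 = (279 - 13^2)/11 = 110/11 = 10, a_6 = floor((16 + 13)/10) = 2.
  m_7 = 10*2 - 13 = 7, d_7 = (279 - 7^2)/10 = 230/10 = 23, a_7 = floor((16 + 7)/23) = 1.
  m_8 = 23*1 - 7 = 16, d_8 = (279 - 16^2)/23 = 23/23 = 1, a_8 = floor((16 + 16)/1) = 32.
  m_9 = 1*32 - 16 = 16, d_9 = (279 - 16^2)/1 = 23/1 = 23: (m_9, d_9) = (m_1, d_1) = (16, 23), so from here the quotients repeat a_1, ..., a_8; the period length is 8.
Hence the expansion of sqrt(279) is a_0 = 16 followed by the repeating block 1, 2, 2, 1, 2, 2, 1, 32 (period 8).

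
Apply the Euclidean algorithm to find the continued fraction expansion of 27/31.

Run the Euclidean algorithm on 27 and 31; the successive quotients are the partial quotients a_0, a_1, ... (each step inverts the fractional part left over by the previous one):
  27 = 0*31 + 27, so a_0 = 0.
  31 = 1*27 + 4, so a_1 = 1.
  27 = 6*4 + 3, so a_2 = 6.
  4 = 1*3 + 1, so a_3 = 1.
  3 = 3*1 + 0, so a_4 = 3.
The remainder reaches 0 after 5 divisions, so the expansion has 5 partial quotients, read off in order.

[0; 1, 6, 1, 3]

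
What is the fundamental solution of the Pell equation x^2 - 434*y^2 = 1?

(x, y) = (125, 6)

First expand sqrt(434) as a continued fraction. With x_i = (sqrt(434) + m_i)/d_i and (m_0, d_0) = (0, 1): a_0 = floor(sqrt(434)) = 20, since 20^2 = 400 <= 434 < 441 = 21^2.
Iterate m_{i+1} = d_i*a_i - m_i, d_{i+1} = (434 - m_{i+1}^2)/d_i, a_{i+1} = floor((a_0 + m_{i+1})/d_{i+1}):
  m_1 = 1*20 - 0 = 20, d_1 = (434 - 20^2)/1 = 34/1 = 34, a_1 = floor((20 + 20)/34) = 1.
  m_2 = 34*1 - 20 = 14, d_2 = (434 - 14^2)/34 = 238/34 = 7, a_2 = floor((20 + 14)/7) = 4.
  m_3 = 7*4 - 14 = 14, d_3 = (434 - 14^2)/7 = 238/7 = 34, a_3 = floor((20 + 14)/34) = 1.
  m_4 = 34*1 - 14 = 20, d_4 = (434 - 20^2)/34 = 34/34 = 1, a_4 = floor((20 + 20)/1) = 40.
  m_5 = 1*40 - 20 = 20, d_5 = (434 - 20^2)/1 = 34/1 = 34: (m_5, d_5) = (m_1, d_1) = (20, 34), so from here the quotients repeat a_1, ..., a_4; the period length is 4.
So sqrt(434) = [20; (1, 4, 1, 40)] with period length k = 4.
k is even, so the fundamental solution of x^2 - 434y^2 = 1 is (p_{k-1}, q_{k-1}) = (p_3, q_3); compute convergents through index 3.
Convergents (p_i = a_i*p_{i-1} + p_{i-2}, q_i = a_i*q_{i-1} + q_{i-2} with p_{-2}=0, p_{-1}=1, q_{-2}=1, q_{-1}=0):
  i=0: a_0=20, p_0 = 20*1 + 0 = 20, q_0 = 20*0 + 1 = 1.
  i=1: a_1=1, p_1 = 1*20 + 1 = 21, q_1 = 1*1 + 0 = 1.
  i=2: a_2=4, p_2 = 4*21 + 20 = 104, q_2 = 4*1 + 1 = 5.
  i=3: a_3=1, p_3 = 1*104 + 21 = 125, q_3 = 1*5 + 1 = 6.
Check: 125^2 - 434*6^2 = 15625 - 15624 = 1, so (x, y) = (125, 6) solves the equation, and by the theorem it is the least positive solution.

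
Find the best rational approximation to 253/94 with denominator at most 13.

Expand x = 253/94 as a continued fraction with the Euclidean algorithm:
  253 = 2*94 + 65, so a_0 = 2.
  94 = 1*65 + 29, so a_1 = 1.
  65 = 2*29 + 7, so a_2 = 2.
  29 = 4*7 + 1, so a_3 = 4.
  7 = 7*1 + 0, so a_4 = 7.
so x = [2; 1, 2, 4, 7].
Convergents (p_i = a_i*p_{i-1} + p_{i-2}, q_i = a_i*q_{i-1} + q_{i-2} with p_{-2}=0, p_{-1}=1, q_{-2}=1, q_{-1}=0), until the denominator exceeds 13:
  i=0: a_0=2, p_0 = 2*1 + 0 = 2, q_0 = 2*0 + 1 = 1.
  i=1: a_1=1, p_1 = 1*2 + 1 = 3, q_1 = 1*1 + 0 = 1.
  i=2: a_2=2, p_2 = 2*3 + 2 = 8, q_2 = 2*1 + 1 = 3.
  i=3: a_3=4, p_3 = 4*8 + 3 = 35, q_3 = 4*3 + 1 = 13.
  i=4: a_4=7, p_4 = 7*35 + 8 = 253, q_4 = 7*13 + 3 = 94.
q_4 = 94 > 13, so the last convergent with denominator <= 13 is p_3/q_3 = 35/13.
The closest fraction with denominator <= 13 is either p_3/q_3 or the intermediate fraction (k*p_3 + p_2)/(k*q_3 + q_2) with the largest k >= 1 whose denominator stays <= 13; these approach x as k grows, and every other convergent or intermediate fraction in range is farther away.
Largest k: floor((13 - q_2)/q_3) = floor((13 - 3)/13) = 0.
Since k = 0, no intermediate fraction beyond p_3/q_3 has denominator <= 13, so the convergent 35/13 is the closest (its error is |253*13 - 35*94|/(94*13) = 1/1222).

35/13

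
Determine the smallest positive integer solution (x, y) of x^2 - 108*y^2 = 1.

(x, y) = (1351, 130)

First expand sqrt(108) as a continued fraction. With x_i = (sqrt(108) + m_i)/d_i and (m_0, d_0) = (0, 1): a_0 = floor(sqrt(108)) = 10, since 10^2 = 100 <= 108 < 121 = 11^2.
Iterate m_{i+1} = d_i*a_i - m_i, d_{i+1} = (108 - m_{i+1}^2)/d_i, a_{i+1} = floor((a_0 + m_{i+1})/d_{i+1}):
  m_1 = 1*10 - 0 = 10, d_1 = (108 - 10^2)/1 = 8/1 = 8, a_1 = floor((10 + 10)/8) = 2.
  m_2 = 8*2 - 10 = 6, d_2 = (108 - 6^2)/8 = 72/8 = 9, a_2 = floor((10 + 6)/9) = 1.
  m_3 = 9*1 - 6 = 3, d_3 = (108 - 3^2)/9 = 99/9 = 11, a_3 = floor((10 + 3)/11) = 1.
  m_4 = 11*1 - 3 = 8, d_4 = (108 - 8^2)/11 = 44/11 = 4, a_4 = floor((10 + 8)/4) = 4.
  m_5 = 4*4 - 8 = 8, d_5 = (108 - 8^2)/4 = 44/4 = 11, a_5 = floor((10 + 8)/11) = 1.
  m_6 = 11*1 - 8 = 3, d_6 = (108 - 3^2)/11 = 99/11 = 9, a_6 = floor((10 + 3)/9) = 1.
  m_7 = 9*1 - 3 = 6, d_7 = (108 - 6^2)/9 = 72/9 = 8, a_7 = floor((10 + 6)/8) = 2.
  m_8 = 8*2 - 6 = 10, d_8 = (108 - 10^2)/8 = 8/8 = 1, a_8 = floor((10 + 10)/1) = 20.
  m_9 = 1*20 - 10 = 10, d_9 = (108 - 10^2)/1 = 8/1 = 8: (m_9, d_9) = (m_1, d_1) = (10, 8), so from here the quotients repeat a_1, ..., a_8; the period length is 8.
So sqrt(108) = [10; (2, 1, 1, 4, 1, 1, 2, 20)] with period length k = 8.
k is even, so the fundamental solution of x^2 - 108y^2 = 1 is (p_{k-1}, q_{k-1}) = (p_7, q_7); compute convergents through index 7.
Convergents (p_i = a_i*p_{i-1} + p_{i-2}, q_i = a_i*q_{i-1} + q_{i-2} with p_{-2}=0, p_{-1}=1, q_{-2}=1, q_{-1}=0):
  i=0: a_0=10, p_0 = 10*1 + 0 = 10, q_0 = 10*0 + 1 = 1.
  i=1: a_1=2, p_1 = 2*10 + 1 = 21, q_1 = 2*1 + 0 = 2.
  i=2: a_2=1, p_2 = 1*21 + 10 = 31, q_2 = 1*2 + 1 = 3.
  i=3: a_3=1, p_3 = 1*31 + 21 = 52, q_3 = 1*3 + 2 = 5.
  i=4: a_4=4, p_4 = 4*52 + 31 = 239, q_4 = 4*5 + 3 = 23.
  i=5: a_5=1, p_5 = 1*239 + 52 = 291, q_5 = 1*23 + 5 = 28.
  i=6: a_6=1, p_6 = 1*291 + 239 = 530, q_6 = 1*28 + 23 = 51.
  i=7: a_7=2, p_7 = 2*530 + 291 = 1351, q_7 = 2*51 + 28 = 130.
Check: 1351^2 - 108*130^2 = 1825201 - 1825200 = 1, so (x, y) = (1351, 130) solves the equation, and by the theorem it is the least positive solution.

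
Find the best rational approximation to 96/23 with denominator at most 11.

Expand x = 96/23 as a continued fraction with the Euclidean algorithm:
  96 = 4*23 + 4, so a_0 = 4.
  23 = 5*4 + 3, so a_1 = 5.
  4 = 1*3 + 1, so a_2 = 1.
  3 = 3*1 + 0, so a_3 = 3.
so x = [4; 5, 1, 3].
Convergents (p_i = a_i*p_{i-1} + p_{i-2}, q_i = a_i*q_{i-1} + q_{i-2} with p_{-2}=0, p_{-1}=1, q_{-2}=1, q_{-1}=0), until the denominator exceeds 11:
  i=0: a_0=4, p_0 = 4*1 + 0 = 4, q_0 = 4*0 + 1 = 1.
  i=1: a_1=5, p_1 = 5*4 + 1 = 21, q_1 = 5*1 + 0 = 5.
  i=2: a_2=1, p_2 = 1*21 + 4 = 25, q_2 = 1*5 + 1 = 6.
  i=3: a_3=3, p_3 = 3*25 + 21 = 96, q_3 = 3*6 + 5 = 23.
q_3 = 23 > 11, so the last convergent with denominator <= 11 is p_2/q_2 = 25/6.
The closest fraction with denominator <= 11 is either p_2/q_2 or the intermediate fraction (k*p_2 + p_1)/(k*q_2 + q_1) with the largest k >= 1 whose denominator stays <= 11; these approach x as k grows, and every other convergent or intermediate fraction in range is farther away.
Largest k: floor((11 - q_1)/q_2) = floor((11 - 5)/6) = 1.
That gives (1*25 + 21)/(1*6 + 5) = 46/11.
Compare the errors: |x - 25/6| = |96*6 - 25*23|/(23*6) = 1/138, and |x - 46/11| = |96*11 - 46*23|/(23*11) = 2/253.
Cross-multiplying, 1*253 = 253 < 276 = 2*138, so 1/138 is smaller: the convergent 25/6 is closer to x than 46/11.

25/6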